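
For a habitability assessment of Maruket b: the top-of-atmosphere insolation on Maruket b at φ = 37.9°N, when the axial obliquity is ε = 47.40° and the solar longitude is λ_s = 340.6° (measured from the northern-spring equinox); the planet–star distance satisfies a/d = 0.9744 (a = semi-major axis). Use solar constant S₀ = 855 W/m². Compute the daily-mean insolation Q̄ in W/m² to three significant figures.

Q̄ ≈ 141 W/m²

Solar declination: sin δ = sin ε · sin λ_s = sin 47.40° × sin 340.6° = -0.24450, so δ = -14.152°.
cos H₀ = −tan(+37.9°) tan(-14.152°) = 0.1963, H₀ = 1.3732 rad.
Bracket: H₀ sin φ sin δ + cos φ cos δ sin H₀ = 1.3732×0.61429×-0.24450 + 0.78908×0.96965×0.98054 = -0.206246 + 0.750242 = 0.543996.
Inverse-square distance factor (a/d)² = 0.9744² = 0.949455.
Q̄ = (S₀/π) × 0.949455 × [bracket] = (855/π) × 0.949455 × 0.543996 = 140.6 W/m².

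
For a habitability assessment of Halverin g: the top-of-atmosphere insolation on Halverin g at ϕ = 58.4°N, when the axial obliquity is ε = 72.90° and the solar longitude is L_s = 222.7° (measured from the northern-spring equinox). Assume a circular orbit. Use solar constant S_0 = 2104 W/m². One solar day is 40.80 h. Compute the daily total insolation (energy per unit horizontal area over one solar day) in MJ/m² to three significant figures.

Solar declination: sin δ = sin ε · sin L_s = sin 72.90° × sin 222.7° = -0.64818, so δ = -40.405°.
cos h₀ = −tan(+58.4°) tan(-40.405°) = 1.3836 ≥ 1 ⇒ polar night, h₀ = 0 and Q̄ = 0.
Daily total = Q̄ × 40.80 h × 3600 s/h = 0.00 MJ/m².

0.00 MJ/m²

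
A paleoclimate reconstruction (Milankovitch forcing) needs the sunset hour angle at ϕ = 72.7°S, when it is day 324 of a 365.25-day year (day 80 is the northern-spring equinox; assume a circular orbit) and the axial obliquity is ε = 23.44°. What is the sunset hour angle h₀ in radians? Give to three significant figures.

Solar longitude: L_s = 360° × (324 − 80)/365.25 = 240.493°.
sin δ = sin 23.44° × sin 240.493° = -0.34619, so δ = -20.255°.
Sunrise equation: cos h₀ = −tan ϕ · tan δ = -1.1848 ≤ −1, so the Sun never sets (polar day) and h₀ = π.

h₀ = 3.14 rad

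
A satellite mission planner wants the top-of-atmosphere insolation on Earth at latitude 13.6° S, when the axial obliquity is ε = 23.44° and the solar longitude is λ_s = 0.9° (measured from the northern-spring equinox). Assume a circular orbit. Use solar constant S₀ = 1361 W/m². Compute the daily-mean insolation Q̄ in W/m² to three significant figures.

Q̄ ≈ 420 W/m²

Solar declination: sin δ = sin ε · sin λ_s = sin 23.44° × sin 0.9° = 0.00625, so δ = +0.358°.
cos H₀ = −tan(-13.6°) tan(+0.358°) = 0.0015, H₀ = 1.5693 rad.
Bracket: H₀ sin φ sin δ + cos φ cos δ sin H₀ = 1.5693×-0.23514×0.00625 + 0.97196×0.99998×1.00000 = -0.002306 + 0.971941 = 0.969635.
Q̄ = (S₀/π) × [bracket] = (1361/π) × 0.969635 = 420.1 W/m².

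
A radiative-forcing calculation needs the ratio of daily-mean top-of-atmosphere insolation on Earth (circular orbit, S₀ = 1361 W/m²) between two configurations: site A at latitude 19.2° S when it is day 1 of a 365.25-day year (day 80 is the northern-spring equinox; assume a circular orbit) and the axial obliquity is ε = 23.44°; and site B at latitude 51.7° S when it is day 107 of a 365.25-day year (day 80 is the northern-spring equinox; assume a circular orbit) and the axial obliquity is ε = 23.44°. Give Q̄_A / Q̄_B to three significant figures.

Q̄_A / Q̄_B ≈ 2.66

— Configuration A (φ=-19.2°):
Solar longitude: λ_s = 360° × (1 − 80)/365.25 = -77.864°, i.e. -77.864° + 360° = 282.136°.
sin δ = sin 23.44° × sin 282.136° = -0.38890, so δ = -22.886°.
cos H₀ = −tan(-19.2°) tan(-22.886°) = -0.1470, H₀ = 1.7183 rad.
Bracket: H₀ sin φ sin δ + cos φ cos δ sin H₀ = 1.7183×-0.32887×-0.38890 + 0.94438×0.92128×0.98914 = 0.219766 + 0.860590 = 1.080356.
Q̄ = (S₀/π) × [bracket] = (1361/π) × 1.080356 = 468.03 W/m².
— Configuration B (φ=-51.7°):
Solar longitude: λ_s = 360° × (107 − 80)/365.25 = 26.612°.
sin δ = sin 23.44° × sin 26.612° = 0.17819, so δ = +10.264°.
cos H₀ = −tan(-51.7°) tan(+10.264°) = 0.2293, H₀ = 1.3394 rad.
Bracket: H₀ sin φ sin δ + cos φ cos δ sin H₀ = 1.3394×-0.78478×0.17819 + 0.61978×0.98400×0.97336 = -0.187302 + 0.593617 = 0.406315.
Q̄ = (S₀/π) × [bracket] = (1361/π) × 0.406315 = 176.02 W/m².
Ratio Q̄_A / Q̄_B = 468.03 / 176.02 = 2.659.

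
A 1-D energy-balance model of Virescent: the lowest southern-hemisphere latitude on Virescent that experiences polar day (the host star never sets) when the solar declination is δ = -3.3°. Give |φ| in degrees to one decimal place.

|φ| = 86.7°

Polar day requires cos H₀ = −tan φ tan δ ≤ −1, i.e. tan φ tan δ ≥ 1.
The boundary is |tan φ| · |tan δ| = 1, so |φ| = 90° − |δ| = 90° − 3.3° = 86.7° in the southern hemisphere.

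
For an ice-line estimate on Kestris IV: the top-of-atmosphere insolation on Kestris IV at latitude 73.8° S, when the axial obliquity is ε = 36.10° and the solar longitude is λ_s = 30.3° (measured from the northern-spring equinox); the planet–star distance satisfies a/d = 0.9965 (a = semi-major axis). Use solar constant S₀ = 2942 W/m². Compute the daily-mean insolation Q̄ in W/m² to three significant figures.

Solar declination: sin δ = sin ε · sin λ_s = sin 36.10° × sin 30.3° = 0.29727, so δ = +17.293°.
cos H₀ = −tan(-73.8°) tan(+17.293°) = 1.0716 ≥ 1 ⇒ polar night, H₀ = 0 and Q̄ = 0.
Inverse-square distance factor (a/d)² = 0.9965² = 0.993012.

Q̄ ≈ 0.00 W/m²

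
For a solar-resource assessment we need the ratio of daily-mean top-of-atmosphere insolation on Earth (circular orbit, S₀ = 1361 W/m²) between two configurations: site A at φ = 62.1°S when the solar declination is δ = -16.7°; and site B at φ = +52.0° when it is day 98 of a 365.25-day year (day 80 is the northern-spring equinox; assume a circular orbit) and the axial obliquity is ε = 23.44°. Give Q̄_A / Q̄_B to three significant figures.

Q̄_A / Q̄_B ≈ 1.20

— Configuration A (φ=-62.1°):
cos H₀ = −tan(-62.1°) tan(-16.700°) = -0.5666, H₀ = 2.1732 rad.
Bracket: H₀ sin φ sin δ + cos φ cos δ sin H₀ = 2.1732×-0.88377×-0.28736 + 0.46793×0.95782×0.82397 = 0.551906 + 0.369297 = 0.921203.
Q̄ = (S₀/π) × [bracket] = (1361/π) × 0.921203 = 399.08 W/m².
— Configuration B (φ=+52.0°):
Solar longitude: λ_s = 360° × (98 − 80)/365.25 = 17.741°.
sin δ = sin 23.44° × sin 17.741° = 0.12121, so δ = +6.962°.
cos H₀ = −tan(+52.0°) tan(+6.962°) = -0.1563, H₀ = 1.7277 rad.
Bracket: H₀ sin φ sin δ + cos φ cos δ sin H₀ = 1.7277×0.78801×0.12121 + 0.61566×0.99263×0.98771 = 0.165021 + 0.603612 = 0.768633.
Q̄ = (S₀/π) × [bracket] = (1361/π) × 0.768633 = 332.99 W/m².
Ratio Q̄_A / Q̄_B = 399.08 / 332.99 = 1.198.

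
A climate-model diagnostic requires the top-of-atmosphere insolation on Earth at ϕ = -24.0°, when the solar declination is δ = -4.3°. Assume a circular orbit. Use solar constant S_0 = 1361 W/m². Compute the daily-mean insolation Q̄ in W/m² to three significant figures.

Q̄ ≈ 416 W/m²

cos h₀ = −tan(-24.0°) tan(-4.300°) = -0.0335, h₀ = 1.6043 rad.
Bracket: h₀ sin ϕ sin δ + cos ϕ cos δ sin h₀ = 1.6043×-0.40674×-0.07498 + 0.91355×0.99719×0.99944 = 0.048927 + 0.910473 = 0.959400.
Q̄ = (S_0/π) × [bracket] = (1361/π) × 0.959400 = 415.6 W/m².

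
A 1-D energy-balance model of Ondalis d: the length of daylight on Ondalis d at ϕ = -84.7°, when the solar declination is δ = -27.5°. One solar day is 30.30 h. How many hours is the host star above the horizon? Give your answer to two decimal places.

Sunrise equation: cos h₀ = −tan ϕ · tan δ = -5.6115 ≤ −1, so the host star never sets (polar day) and h₀ = π.
Daylight = 2h₀/(2π) × 30.30 h = (3.1416/π) × 30.30 = 30.30 h.

30.30 h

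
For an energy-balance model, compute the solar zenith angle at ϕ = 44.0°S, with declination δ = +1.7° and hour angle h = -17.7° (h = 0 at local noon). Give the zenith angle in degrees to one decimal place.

cos θ_z = sin ϕ sin δ + cos ϕ cos δ cos h = -0.020608 + 0.684986 = 0.664378.
θ_z = arccos(0.664378) = 48.4°.

θ_z = 48.4°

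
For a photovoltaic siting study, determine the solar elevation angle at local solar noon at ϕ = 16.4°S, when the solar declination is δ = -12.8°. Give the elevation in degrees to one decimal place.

86.4°

At local noon the hour angle is zero, so the zenith angle equals |ϕ − δ| = |-16.4° − (-12.800°)| = 3.600°.
Elevation = 90° − 3.600° = 86.4°.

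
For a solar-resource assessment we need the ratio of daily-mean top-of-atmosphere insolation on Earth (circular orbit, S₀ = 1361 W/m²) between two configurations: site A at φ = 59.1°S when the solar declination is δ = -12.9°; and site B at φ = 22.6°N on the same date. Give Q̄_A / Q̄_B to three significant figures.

Q̄_A / Q̄_B ≈ 1.09

— Configuration A (φ=-59.1°):
cos H₀ = −tan(-59.1°) tan(-12.900°) = -0.3827, H₀ = 1.9635 rad.
Bracket: H₀ sin φ sin δ + cos φ cos δ sin H₀ = 1.9635×-0.85806×-0.22325 + 0.51354×0.97476×0.92388 = 0.376132 + 0.462474 = 0.838606.
Q̄ = (S₀/π) × [bracket] = (1361/π) × 0.838606 = 363.30 W/m².
— Configuration B (φ=+22.6°):
cos H₀ = −tan(+22.6°) tan(-12.900°) = 0.0953, H₀ = 1.4753 rad.
Bracket: H₀ sin φ sin δ + cos φ cos δ sin H₀ = 1.4753×0.38430×-0.22325 + 0.92321×0.97476×0.99545 = -0.126573 + 0.895814 = 0.769241.
Q̄ = (S₀/π) × [bracket] = (1361/π) × 0.769241 = 333.25 W/m².
Ratio Q̄_A / Q̄_B = 363.30 / 333.25 = 1.090.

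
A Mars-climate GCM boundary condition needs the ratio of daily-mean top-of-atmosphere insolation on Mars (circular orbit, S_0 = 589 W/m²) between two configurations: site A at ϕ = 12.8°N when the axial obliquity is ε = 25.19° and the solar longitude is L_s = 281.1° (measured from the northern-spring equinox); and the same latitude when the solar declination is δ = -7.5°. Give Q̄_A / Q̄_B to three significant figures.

— Configuration A (ϕ=+12.8°):
Solar declination: sin δ = sin ε · sin L_s = sin 25.19° × sin 281.1° = -0.41766, so δ = -24.687°.
cos h₀ = −tan(+12.8°) tan(-24.687°) = 0.1044, h₀ = 1.4662 rad.
Bracket: h₀ sin ϕ sin δ + cos ϕ cos δ sin h₀ = 1.4662×0.22155×-0.41766 + 0.97515×0.90860×0.99453 = -0.135671 + 0.881175 = 0.745504.
Q̄ = (S_0/π) × [bracket] = (589/π) × 0.745504 = 139.77 W/m².
— Configuration B (ϕ=+12.8°):
cos h₀ = −tan(+12.8°) tan(-7.500°) = 0.0299, h₀ = 1.5409 rad.
Bracket: h₀ sin ϕ sin δ + cos ϕ cos δ sin h₀ = 1.5409×0.22155×-0.13053 + 0.97515×0.99144×0.99955 = -0.044561 + 0.966368 = 0.921807.
Q̄ = (S_0/π) × [bracket] = (589/π) × 0.921807 = 172.82 W/m².
Ratio Q̄_A / Q̄_B = 139.77 / 172.82 = 0.8088.

Q̄_A / Q̄_B ≈ 0.809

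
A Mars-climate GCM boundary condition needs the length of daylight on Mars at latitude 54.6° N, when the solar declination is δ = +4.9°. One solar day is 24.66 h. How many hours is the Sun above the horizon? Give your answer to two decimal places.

13.28 h

cos H₀ = −tan φ · tan δ = −tan(+54.6°) × tan(+4.900°) = -0.1206, so H₀ = 1.6917 rad = 96.93°.
Daylight = 2H₀/(2π) × 24.66 h = (1.6917/π) × 24.66 = 13.28 h.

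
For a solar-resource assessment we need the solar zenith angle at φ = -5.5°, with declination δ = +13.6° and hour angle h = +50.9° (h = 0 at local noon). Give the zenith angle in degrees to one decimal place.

cos θ_z = sin φ sin δ + cos φ cos δ cos h = -0.022537 + 0.610170 = 0.587633.
θ_z = arccos(0.587633) = 54.0°.

θ_z = 54.0°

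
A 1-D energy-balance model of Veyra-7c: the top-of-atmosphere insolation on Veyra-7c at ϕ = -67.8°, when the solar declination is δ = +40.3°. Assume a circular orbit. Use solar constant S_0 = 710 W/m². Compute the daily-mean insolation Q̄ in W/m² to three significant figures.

Q̄ ≈ 0.00 W/m²

cos h₀ = −tan(-67.8°) tan(+40.300°) = 2.0781 ≥ 1 ⇒ polar night, h₀ = 0 and Q̄ = 0.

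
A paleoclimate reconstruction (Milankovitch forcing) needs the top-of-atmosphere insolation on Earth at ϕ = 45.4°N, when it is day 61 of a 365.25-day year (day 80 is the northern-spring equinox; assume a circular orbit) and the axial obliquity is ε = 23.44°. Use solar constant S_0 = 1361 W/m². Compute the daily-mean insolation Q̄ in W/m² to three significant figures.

Q̄ ≈ 242 W/m²

Solar longitude: L_s = 360° × (61 − 80)/365.25 = -18.727°, i.e. -18.727° + 360° = 341.273°.
sin δ = sin 23.44° × sin 341.273° = -0.12771, so δ = -7.337°.
cos h₀ = −tan(+45.4°) tan(-7.337°) = 0.1306, h₀ = 1.4398 rad.
Bracket: h₀ sin ϕ sin δ + cos ϕ cos δ sin h₀ = 1.4398×0.71203×-0.12771 + 0.70215×0.99181×0.99144 = -0.130926 + 0.690438 = 0.559512.
Q̄ = (S_0/π) × [bracket] = (1361/π) × 0.559512 = 242.4 W/m².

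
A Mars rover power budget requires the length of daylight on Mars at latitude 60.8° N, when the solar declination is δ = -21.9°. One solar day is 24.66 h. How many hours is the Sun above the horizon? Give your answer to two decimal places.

cos H₀ = −tan φ · tan δ = −tan(+60.8°) × tan(-21.900°) = 0.7193, so H₀ = 0.7680 rad = 44.00°.
Daylight = 2H₀/(2π) × 24.66 h = (0.7680/π) × 24.66 = 6.03 h.

6.03 h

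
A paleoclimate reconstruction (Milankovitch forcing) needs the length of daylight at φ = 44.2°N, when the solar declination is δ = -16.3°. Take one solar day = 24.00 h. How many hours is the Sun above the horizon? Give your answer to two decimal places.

9.80 h

cos H₀ = −tan φ · tan δ = −tan(+44.2°) × tan(-16.300°) = 0.2844, so H₀ = 1.2825 rad = 73.48°.
Daylight = 2H₀/(2π) × 24.00 h = (1.2825/π) × 24.00 = 9.80 h.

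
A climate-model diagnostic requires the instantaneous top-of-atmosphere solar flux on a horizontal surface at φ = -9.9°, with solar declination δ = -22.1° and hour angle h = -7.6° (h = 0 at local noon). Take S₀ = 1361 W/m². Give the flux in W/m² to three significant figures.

cos θ_z = sin φ sin δ + cos φ cos δ cos h = 0.064684 + 0.904714 = 0.969398.
Flux = S₀ · cos θ_z = 1361 × 0.969398 = 1319 W/m².

1.32e+03 W/m²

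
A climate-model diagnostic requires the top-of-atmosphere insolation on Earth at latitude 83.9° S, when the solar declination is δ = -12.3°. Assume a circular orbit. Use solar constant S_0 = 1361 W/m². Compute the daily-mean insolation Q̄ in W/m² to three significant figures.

Q̄ ≈ 288 W/m²

cos h₀ = −tan(-83.9°) tan(-12.300°) = -2.0402 ≤ −1 ⇒ polar day, h₀ = π.
Bracket: h₀ sin ϕ sin δ + cos ϕ cos δ sin h₀ = 3.1416×-0.99434×-0.21303 + 0.10626×0.97705×0.00000 = 0.665467 + 0.000000 = 0.665467.
Q̄ = (S_0/π) × [bracket] = (1361/π) × 0.665467 = 288.3 W/m².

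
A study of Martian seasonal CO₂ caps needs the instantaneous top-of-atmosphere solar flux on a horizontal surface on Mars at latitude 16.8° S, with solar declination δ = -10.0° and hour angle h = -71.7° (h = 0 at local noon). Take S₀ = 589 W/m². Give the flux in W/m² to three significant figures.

cos θ_z = sin φ sin δ + cos φ cos δ cos h = 0.050190 + 0.296024 = 0.346214.
Flux = S₀ · cos θ_z = 589 × 0.346214 = 203.9 W/m².

204 W/m²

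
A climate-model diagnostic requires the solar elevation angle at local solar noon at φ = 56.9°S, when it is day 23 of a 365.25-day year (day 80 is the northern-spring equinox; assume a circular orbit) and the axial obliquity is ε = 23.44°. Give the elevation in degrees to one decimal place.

Solar longitude: λ_s = 360° × (23 − 80)/365.25 = -56.181°, i.e. -56.181° + 360° = 303.819°.
sin δ = sin 23.44° × sin 303.819° = -0.33048, so δ = -19.298°.
At local noon the hour angle is zero, so the zenith angle equals |φ − δ| = |-56.9° − (-19.298°)| = 37.602°.
Elevation = 90° − 37.602° = 52.4°.

52.4°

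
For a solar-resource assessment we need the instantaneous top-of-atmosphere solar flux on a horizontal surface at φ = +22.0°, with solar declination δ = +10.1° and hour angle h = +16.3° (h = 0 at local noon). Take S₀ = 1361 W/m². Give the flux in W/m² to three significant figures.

cos θ_z = sin φ sin δ + cos φ cos δ cos h = 0.065694 + 0.876125 = 0.941819.
Flux = S₀ · cos θ_z = 1361 × 0.941819 = 1282 W/m².

1.28e+03 W/m²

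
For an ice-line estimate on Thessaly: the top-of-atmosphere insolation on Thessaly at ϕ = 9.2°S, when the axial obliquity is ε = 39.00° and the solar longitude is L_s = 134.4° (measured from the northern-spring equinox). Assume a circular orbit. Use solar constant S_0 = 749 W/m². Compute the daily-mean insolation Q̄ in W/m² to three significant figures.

Solar declination: sin δ = sin ε · sin L_s = sin 39.00° × sin 134.4° = 0.44963, so δ = +26.720°.
cos h₀ = −tan(-9.2°) tan(+26.720°) = 0.0815, h₀ = 1.4892 rad.
Bracket: h₀ sin ϕ sin δ + cos ϕ cos δ sin h₀ = 1.4892×-0.15988×0.44963 + 0.98714×0.89321×0.99667 = -0.107054 + 0.878787 = 0.771733.
Q̄ = (S_0/π) × [bracket] = (749/π) × 0.771733 = 184.0 W/m².

Q̄ ≈ 184 W/m²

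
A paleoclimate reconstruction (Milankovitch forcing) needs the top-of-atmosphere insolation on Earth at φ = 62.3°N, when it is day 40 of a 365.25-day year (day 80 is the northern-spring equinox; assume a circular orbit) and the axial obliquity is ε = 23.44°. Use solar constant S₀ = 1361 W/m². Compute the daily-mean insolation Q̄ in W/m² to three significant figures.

Q̄ ≈ 67.3 W/m²

Solar longitude: λ_s = 360° × (40 − 80)/365.25 = -39.425°, i.e. -39.425° + 360° = 320.575°.
sin δ = sin 23.44° × sin 320.575° = -0.25262, so δ = -14.633°.
cos H₀ = −tan(+62.3°) tan(-14.633°) = 0.4973, H₀ = 1.0503 rad.
Bracket: H₀ sin φ sin δ + cos φ cos δ sin H₀ = 1.0503×0.88539×-0.25262 + 0.46484×0.96756×0.86758 = -0.234918 + 0.390203 = 0.155285.
Q̄ = (S₀/π) × [bracket] = (1361/π) × 0.155285 = 67.27 W/m².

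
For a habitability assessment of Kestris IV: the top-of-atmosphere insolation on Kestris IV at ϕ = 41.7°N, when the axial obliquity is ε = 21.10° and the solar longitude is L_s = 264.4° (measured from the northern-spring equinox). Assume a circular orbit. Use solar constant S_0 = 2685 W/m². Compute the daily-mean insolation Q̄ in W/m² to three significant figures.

Q̄ ≈ 311 W/m²

Solar declination: sin δ = sin ε · sin L_s = sin 21.10° × sin 264.4° = -0.35828, so δ = -20.995°.
cos h₀ = −tan(+41.7°) tan(-20.995°) = 0.3419, h₀ = 1.2218 rad.
Bracket: h₀ sin ϕ sin δ + cos ϕ cos δ sin h₀ = 1.2218×0.66523×-0.35828 + 0.74664×0.93361×0.93973 = -0.291202 + 0.655058 = 0.363856.
Q̄ = (S_0/π) × [bracket] = (2685/π) × 0.363856 = 311.0 W/m².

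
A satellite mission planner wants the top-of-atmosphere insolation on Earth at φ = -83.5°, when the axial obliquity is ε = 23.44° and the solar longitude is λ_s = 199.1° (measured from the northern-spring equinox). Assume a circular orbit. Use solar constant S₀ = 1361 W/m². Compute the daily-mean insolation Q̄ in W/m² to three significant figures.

Solar declination: sin δ = sin ε · sin λ_s = sin 23.44° × sin 199.1° = -0.13016, so δ = -7.479°.
cos H₀ = −tan(-83.5°) tan(-7.479°) = -1.1522 ≤ −1 ⇒ polar day, H₀ = π.
Bracket: H₀ sin φ sin δ + cos φ cos δ sin H₀ = 3.1416×-0.99357×-0.13016 + 0.11320×0.99149×0.00000 = 0.406281 + 0.000000 = 0.406281.
Q̄ = (S₀/π) × [bracket] = (1361/π) × 0.406281 = 176.0 W/m².

Q̄ ≈ 176 W/m²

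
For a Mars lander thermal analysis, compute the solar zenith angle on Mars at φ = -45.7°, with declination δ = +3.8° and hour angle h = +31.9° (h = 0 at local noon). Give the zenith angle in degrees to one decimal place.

θ_z = 57.0°

cos θ_z = sin φ sin δ + cos φ cos δ cos h = -0.047432 + 0.591631 = 0.544199.
θ_z = arccos(0.544199) = 57.0°.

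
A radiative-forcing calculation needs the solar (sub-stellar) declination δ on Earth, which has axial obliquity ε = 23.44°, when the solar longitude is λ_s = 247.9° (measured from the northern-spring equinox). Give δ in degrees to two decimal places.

sin δ = sin ε · sin λ_s = sin 23.44° × sin 247.9° = -0.368562.
δ = arcsin(-0.368562) = -21.63°.

δ = -21.63°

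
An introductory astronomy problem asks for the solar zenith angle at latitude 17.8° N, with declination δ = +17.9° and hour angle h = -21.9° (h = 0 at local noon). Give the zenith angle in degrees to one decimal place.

θ_z = 20.8°

cos θ_z = sin ϕ sin δ + cos ϕ cos δ cos h = 0.093957 + 0.840658 = 0.934615.
θ_z = arccos(0.934615) = 20.8°.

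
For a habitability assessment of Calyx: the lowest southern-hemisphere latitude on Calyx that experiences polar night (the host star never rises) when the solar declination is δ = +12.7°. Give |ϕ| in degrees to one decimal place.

|ϕ| = 77.3°

Polar night requires cos h₀ = −tan ϕ tan δ ≥ 1, i.e. tan ϕ tan δ ≤ −1.
The boundary is |tan ϕ| · |tan δ| = 1, so |ϕ| = 90° − |δ| = 90° − 12.7° = 77.3° in the southern hemisphere.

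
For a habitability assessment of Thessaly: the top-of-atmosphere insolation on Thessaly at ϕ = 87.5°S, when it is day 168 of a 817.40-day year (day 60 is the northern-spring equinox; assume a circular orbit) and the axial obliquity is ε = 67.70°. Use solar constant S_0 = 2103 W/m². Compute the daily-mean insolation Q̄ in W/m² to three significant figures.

Q̄ ≈ 0.00 W/m²

Solar longitude: L_s = 360° × (168 − 60)/817.40 = 47.565°.
sin δ = sin 67.70° × sin 47.565° = 0.68285, so δ = +43.067°.
cos h₀ = −tan(-87.5°) tan(+43.067°) = 21.4080 ≥ 1 ⇒ polar night, h₀ = 0 and Q̄ = 0.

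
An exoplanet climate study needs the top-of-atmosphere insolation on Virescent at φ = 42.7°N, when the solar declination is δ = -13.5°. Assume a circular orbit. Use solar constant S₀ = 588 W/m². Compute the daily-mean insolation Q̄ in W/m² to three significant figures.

Q̄ ≈ 90.5 W/m²

cos H₀ = −tan(+42.7°) tan(-13.500°) = 0.2215, H₀ = 1.3474 rad.
Bracket: H₀ sin φ sin δ + cos φ cos δ sin H₀ = 1.3474×0.67816×-0.23345 + 0.73491×0.97237×0.97515 = -0.213316 + 0.696847 = 0.483531.
Q̄ = (S₀/π) × [bracket] = (588/π) × 0.483531 = 90.50 W/m².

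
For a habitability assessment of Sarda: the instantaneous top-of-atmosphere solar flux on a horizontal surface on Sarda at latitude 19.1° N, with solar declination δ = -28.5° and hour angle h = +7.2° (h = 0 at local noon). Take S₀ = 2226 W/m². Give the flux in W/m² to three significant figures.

cos θ_z = sin φ sin δ + cos φ cos δ cos h = -0.156135 + 0.823889 = 0.667754.
Flux = S₀ · cos θ_z = 2226 × 0.667754 = 1486 W/m².

1.49e+03 W/m²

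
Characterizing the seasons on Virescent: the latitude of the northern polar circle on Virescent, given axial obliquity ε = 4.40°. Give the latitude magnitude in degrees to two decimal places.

85.60°

The polar circle is the lowest latitude that experiences at least one full rotation of continuous daylight at the northern-summer solstice; it lies at |ϕ| = 90° − ε = 90° − 4.40° = 85.60°.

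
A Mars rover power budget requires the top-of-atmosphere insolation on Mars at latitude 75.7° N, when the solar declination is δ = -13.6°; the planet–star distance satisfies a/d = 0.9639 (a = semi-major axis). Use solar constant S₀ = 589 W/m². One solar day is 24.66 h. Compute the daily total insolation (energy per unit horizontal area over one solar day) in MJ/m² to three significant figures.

cos H₀ = −tan(+75.7°) tan(-13.600°) = 0.9491, H₀ = 0.3204 rad.
Bracket: H₀ sin φ sin δ + cos φ cos δ sin H₀ = 0.3204×0.96902×-0.23514 + 0.24700×0.97196×0.31494 = -0.073005 + 0.075609 = 0.002604.
Inverse-square distance factor (a/d)² = 0.9639² = 0.929103.
Q̄ = (S₀/π) × 0.929103 × [bracket] = (589/π) × 0.929103 × 0.002604 = 0.45360 W/m².
Daily total = Q̄ × 24.66 h × 3600 s/h = 0.45360 × 24.66 × 3600 / 10⁶ = 0.04027 MJ/m².

0.0403 MJ/m²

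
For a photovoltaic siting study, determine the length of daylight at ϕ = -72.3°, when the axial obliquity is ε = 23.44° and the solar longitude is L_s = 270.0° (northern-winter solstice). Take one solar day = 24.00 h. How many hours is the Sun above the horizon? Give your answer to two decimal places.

24.00 h

Solar declination: sin δ = sin ε · sin L_s = sin 23.44° × sin 270.0° = -0.39779, so δ = -23.440°.
Sunrise equation: cos h₀ = −tan ϕ · tan δ = -1.3585 ≤ −1, so the Sun never sets (polar day) and h₀ = π.
Daylight = 2h₀/(2π) × 24.00 h = (3.1416/π) × 24.00 = 24.00 h.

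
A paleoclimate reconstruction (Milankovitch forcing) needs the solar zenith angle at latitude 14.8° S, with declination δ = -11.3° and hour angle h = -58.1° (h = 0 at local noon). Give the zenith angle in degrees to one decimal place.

θ_z = 56.6°

cos θ_z = sin ϕ sin δ + cos ϕ cos δ cos h = 0.050054 + 0.501002 = 0.551056.
θ_z = arccos(0.551056) = 56.6°.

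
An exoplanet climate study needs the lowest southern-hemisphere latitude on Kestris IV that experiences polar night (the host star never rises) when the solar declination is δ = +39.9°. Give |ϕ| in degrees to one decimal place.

Polar night requires cos h₀ = −tan ϕ tan δ ≥ 1, i.e. tan ϕ tan δ ≤ −1.
The boundary is |tan ϕ| · |tan δ| = 1, so |ϕ| = 90° − |δ| = 90° − 39.9° = 50.1° in the southern hemisphere.

|ϕ| = 50.1°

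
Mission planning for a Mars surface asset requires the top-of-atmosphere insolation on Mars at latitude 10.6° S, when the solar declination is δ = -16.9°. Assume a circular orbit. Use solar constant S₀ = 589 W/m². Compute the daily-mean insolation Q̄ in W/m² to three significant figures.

Q̄ ≈ 192 W/m²

cos H₀ = −tan(-10.6°) tan(-16.900°) = -0.0569, H₀ = 1.6277 rad.
Bracket: H₀ sin φ sin δ + cos φ cos δ sin H₀ = 1.6277×-0.18395×-0.29070 + 0.98294×0.95681×0.99838 = 0.087040 + 0.938963 = 1.026003.
Q̄ = (S₀/π) × [bracket] = (589/π) × 1.026003 = 192.4 W/m².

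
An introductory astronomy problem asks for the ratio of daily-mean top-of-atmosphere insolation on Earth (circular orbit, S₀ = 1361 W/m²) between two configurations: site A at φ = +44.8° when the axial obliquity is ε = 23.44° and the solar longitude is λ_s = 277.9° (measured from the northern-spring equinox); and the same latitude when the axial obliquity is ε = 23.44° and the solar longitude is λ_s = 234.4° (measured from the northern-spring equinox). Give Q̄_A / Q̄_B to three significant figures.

Q̄_A / Q̄_B ≈ 0.783

— Configuration A (φ=+44.8°):
Solar declination: sin δ = sin ε · sin λ_s = sin 23.44° × sin 277.9° = -0.39401, so δ = -23.204°.
cos H₀ = −tan(+44.8°) tan(-23.204°) = 0.4257, H₀ = 1.1310 rad.
Bracket: H₀ sin φ sin δ + cos φ cos δ sin H₀ = 1.1310×0.70463×-0.39401 + 0.70957×0.91910×0.90486 = -0.314001 + 0.590119 = 0.276118.
Q̄ = (S₀/π) × [bracket] = (1361/π) × 0.276118 = 119.62 W/m².
— Configuration B (φ=+44.8°):
Solar declination: sin δ = sin ε · sin λ_s = sin 23.44° × sin 234.4° = -0.32344, so δ = -18.871°.
cos H₀ = −tan(+44.8°) tan(-18.871°) = 0.3394, H₀ = 1.2245 rad.
Bracket: H₀ sin φ sin δ + cos φ cos δ sin H₀ = 1.2245×0.70463×-0.32344 + 0.70957×0.94625×0.94063 = -0.279070 + 0.631568 = 0.352498.
Q̄ = (S₀/π) × [bracket] = (1361/π) × 0.352498 = 152.71 W/m².
Ratio Q̄_A / Q̄_B = 119.62 / 152.71 = 0.7833.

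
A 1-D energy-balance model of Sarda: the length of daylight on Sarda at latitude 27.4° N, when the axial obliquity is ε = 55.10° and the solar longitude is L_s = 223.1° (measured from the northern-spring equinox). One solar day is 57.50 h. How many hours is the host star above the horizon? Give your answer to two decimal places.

22.19 h

Solar declination: sin δ = sin ε · sin L_s = sin 55.10° × sin 223.1° = -0.56039, so δ = -34.083°.
cos h₀ = −tan ϕ · tan δ = −tan(+27.4°) × tan(-34.083°) = 0.3507, so h₀ = 1.2125 rad = 69.47°.
Daylight = 2h₀/(2π) × 57.50 h = (1.2125/π) × 57.50 = 22.19 h.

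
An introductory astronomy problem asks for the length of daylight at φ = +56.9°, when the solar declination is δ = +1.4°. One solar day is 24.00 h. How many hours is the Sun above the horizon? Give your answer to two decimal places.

cos H₀ = −tan φ · tan δ = −tan(+56.9°) × tan(+1.400°) = -0.0375, so H₀ = 1.6083 rad = 92.15°.
Daylight = 2H₀/(2π) × 24.00 h = (1.6083/π) × 24.00 = 12.29 h.

12.29 h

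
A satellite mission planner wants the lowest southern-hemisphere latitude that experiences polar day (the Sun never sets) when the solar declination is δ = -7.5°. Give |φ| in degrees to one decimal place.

Polar day requires cos H₀ = −tan φ tan δ ≤ −1, i.e. tan φ tan δ ≥ 1.
The boundary is |tan φ| · |tan δ| = 1, so |φ| = 90° − |δ| = 90° − 7.5° = 82.5° in the southern hemisphere.

|φ| = 82.5°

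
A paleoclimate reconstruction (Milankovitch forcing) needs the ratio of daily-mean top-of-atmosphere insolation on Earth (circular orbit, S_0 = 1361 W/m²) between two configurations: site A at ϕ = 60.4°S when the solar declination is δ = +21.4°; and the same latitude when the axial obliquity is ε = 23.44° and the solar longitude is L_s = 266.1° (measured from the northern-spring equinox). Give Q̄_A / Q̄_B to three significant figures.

Q̄_A / Q̄_B ≈ 0.0671

— Configuration A (ϕ=-60.4°):
cos h₀ = −tan(-60.4°) tan(+21.400°) = 0.6899, h₀ = 0.8095 rad.
Bracket: h₀ sin ϕ sin δ + cos ϕ cos δ sin h₀ = 0.8095×-0.86949×0.36488 + 0.49394×0.93106×0.72394 = -0.256822 + 0.332931 = 0.076109.
Q̄ = (S_0/π) × [bracket] = (1361/π) × 0.076109 = 32.972 W/m².
— Configuration B (ϕ=-60.4°):
Solar declination: sin δ = sin ε · sin L_s = sin 23.44° × sin 266.1° = -0.39687, so δ = -23.382°.
cos h₀ = −tan(-60.4°) tan(-23.382°) = -0.7611, h₀ = 2.4358 rad.
Bracket: h₀ sin ϕ sin δ + cos ϕ cos δ sin h₀ = 2.4358×-0.86949×-0.39687 + 0.49394×0.91788×0.64861 = 0.840532 + 0.294065 = 1.134597.
Q̄ = (S_0/π) × [bracket] = (1361/π) × 1.134597 = 491.53 W/m².
Ratio Q̄_A / Q̄_B = 32.972 / 491.53 = 0.06708.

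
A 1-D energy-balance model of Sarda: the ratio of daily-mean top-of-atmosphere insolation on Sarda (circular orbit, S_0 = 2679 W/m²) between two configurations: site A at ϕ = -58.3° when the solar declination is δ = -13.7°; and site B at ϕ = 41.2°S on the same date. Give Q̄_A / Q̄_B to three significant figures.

— Configuration A (ϕ=-58.3°):
cos h₀ = −tan(-58.3°) tan(-13.700°) = -0.3947, h₀ = 1.9765 rad.
Bracket: h₀ sin ϕ sin δ + cos ϕ cos δ sin h₀ = 1.9765×-0.85081×-0.23684 + 0.52547×0.97155×0.91881 = 0.398276 + 0.469071 = 0.867347.
Q̄ = (S_0/π) × [bracket] = (2679/π) × 0.867347 = 739.63 W/m².
— Configuration B (ϕ=-41.2°):
cos h₀ = −tan(-41.2°) tan(-13.700°) = -0.2134, h₀ = 1.7859 rad.
Bracket: h₀ sin ϕ sin δ + cos ϕ cos δ sin h₀ = 1.7859×-0.65869×-0.23684 + 0.75241×0.97155×0.97696 = 0.278608 + 0.714162 = 0.992770.
Q̄ = (S_0/π) × [bracket] = (2679/π) × 0.992770 = 846.59 W/m².
Ratio Q̄_A / Q̄_B = 739.63 / 846.59 = 0.8737.

Q̄_A / Q̄_B ≈ 0.874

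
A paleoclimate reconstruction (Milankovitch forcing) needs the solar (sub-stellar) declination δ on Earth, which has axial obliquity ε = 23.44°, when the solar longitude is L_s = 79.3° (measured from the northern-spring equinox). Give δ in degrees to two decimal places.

δ = +23.01°

sin δ = sin ε · sin L_s = sin 23.44° × sin 79.3° = 0.390872.
δ = arcsin(0.390872) = +23.01°.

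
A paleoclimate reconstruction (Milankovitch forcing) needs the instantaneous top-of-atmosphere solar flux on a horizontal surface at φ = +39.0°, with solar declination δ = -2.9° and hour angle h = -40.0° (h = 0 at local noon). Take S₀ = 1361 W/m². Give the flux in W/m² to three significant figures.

766 W/m²

cos θ_z = sin φ sin δ + cos φ cos δ cos h = -0.031839 + 0.594566 = 0.562727.
Flux = S₀ · cos θ_z = 1361 × 0.562727 = 765.9 W/m².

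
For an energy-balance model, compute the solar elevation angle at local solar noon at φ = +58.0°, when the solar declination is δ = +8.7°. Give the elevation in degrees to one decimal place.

40.7°

At local noon the hour angle is zero, so the zenith angle equals |φ − δ| = |+58.0° − (+8.700°)| = 49.300°.
Elevation = 90° − 49.300° = 40.7°.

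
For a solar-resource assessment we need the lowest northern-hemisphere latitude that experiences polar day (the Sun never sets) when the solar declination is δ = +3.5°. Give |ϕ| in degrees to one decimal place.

Polar day requires cos h₀ = −tan ϕ tan δ ≤ −1, i.e. tan ϕ tan δ ≥ 1.
The boundary is |tan ϕ| · |tan δ| = 1, so |ϕ| = 90° − |δ| = 90° − 3.5° = 86.5° in the northern hemisphere.

|ϕ| = 86.5°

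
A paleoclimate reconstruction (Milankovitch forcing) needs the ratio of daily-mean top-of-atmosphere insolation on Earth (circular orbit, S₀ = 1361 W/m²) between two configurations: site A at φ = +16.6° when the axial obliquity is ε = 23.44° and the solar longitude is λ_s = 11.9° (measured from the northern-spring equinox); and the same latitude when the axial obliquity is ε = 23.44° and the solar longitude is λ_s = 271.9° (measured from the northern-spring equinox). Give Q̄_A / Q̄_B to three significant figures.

Q̄_A / Q̄_B ≈ 1.40

— Configuration A (φ=+16.6°):
Solar declination: sin δ = sin ε · sin λ_s = sin 23.44° × sin 11.9° = 0.08203, so δ = +4.705°.
cos H₀ = −tan(+16.6°) tan(+4.705°) = -0.0245, H₀ = 1.5953 rad.
Bracket: H₀ sin φ sin δ + cos φ cos δ sin H₀ = 1.5953×0.28569×0.08203 + 0.95832×0.99663×0.99970 = 0.037386 + 0.954804 = 0.992190.
Q̄ = (S₀/π) × [bracket] = (1361/π) × 0.992190 = 429.84 W/m².
— Configuration B (φ=+16.6°):
Solar declination: sin δ = sin ε · sin λ_s = sin 23.44° × sin 271.9° = -0.39757, so δ = -23.426°.
cos H₀ = −tan(+16.6°) tan(-23.426°) = 0.1292, H₀ = 1.4413 rad.
Bracket: H₀ sin φ sin δ + cos φ cos δ sin H₀ = 1.4413×0.28569×-0.39757 + 0.95832×0.91757×0.99162 = -0.163705 + 0.871957 = 0.708252.
Q̄ = (S₀/π) × [bracket] = (1361/π) × 0.708252 = 306.83 W/m².
Ratio Q̄_A / Q̄_B = 429.84 / 306.83 = 1.401.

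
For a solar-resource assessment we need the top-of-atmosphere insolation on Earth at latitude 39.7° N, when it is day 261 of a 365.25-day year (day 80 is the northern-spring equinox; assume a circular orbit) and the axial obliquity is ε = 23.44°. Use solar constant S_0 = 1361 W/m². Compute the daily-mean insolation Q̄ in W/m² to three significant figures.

Solar longitude: L_s = 360° × (261 − 80)/365.25 = 178.398°.
sin δ = sin 23.44° × sin 178.398° = 0.01112, so δ = +0.637°.
cos h₀ = −tan(+39.7°) tan(+0.637°) = -0.0092, h₀ = 1.5800 rad.
Bracket: h₀ sin ϕ sin δ + cos ϕ cos δ sin h₀ = 1.5800×0.63877×0.01112 + 0.76940×0.99994×0.99996 = 0.011223 + 0.769323 = 0.780546.
Q̄ = (S_0/π) × [bracket] = (1361/π) × 0.780546 = 338.1 W/m².

Q̄ ≈ 338 W/m²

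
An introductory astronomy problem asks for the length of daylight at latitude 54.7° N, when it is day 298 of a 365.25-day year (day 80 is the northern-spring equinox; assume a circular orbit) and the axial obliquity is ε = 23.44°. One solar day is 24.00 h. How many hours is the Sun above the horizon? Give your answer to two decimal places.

Solar longitude: L_s = 360° × (298 − 80)/365.25 = 214.867°.
sin δ = sin 23.44° × sin 214.867° = -0.22740, so δ = -13.144°.
cos h₀ = −tan ϕ · tan δ = −tan(+54.7°) × tan(-13.144°) = 0.3298, so h₀ = 1.2347 rad = 70.74°.
Daylight = 2h₀/(2π) × 24.00 h = (1.2347/π) × 24.00 = 9.43 h.

9.43 h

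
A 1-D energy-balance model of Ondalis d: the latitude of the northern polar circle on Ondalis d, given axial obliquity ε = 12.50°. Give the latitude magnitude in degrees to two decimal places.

77.50°

The polar circle is the lowest latitude that experiences at least one full rotation of continuous daylight at the northern-summer solstice; it lies at |φ| = 90° − ε = 90° − 12.50° = 77.50°.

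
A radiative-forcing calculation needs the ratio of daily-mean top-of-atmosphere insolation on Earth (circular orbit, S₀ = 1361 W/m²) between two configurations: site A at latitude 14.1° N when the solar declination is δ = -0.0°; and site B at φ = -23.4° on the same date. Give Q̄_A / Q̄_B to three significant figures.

— Configuration A (φ=+14.1°):
cos H₀ = −tan(+14.1°) tan(-0.000°) = 0.0000, H₀ = 1.5708 rad.
Bracket: H₀ sin φ sin δ + cos φ cos δ sin H₀ = 1.5708×0.24362×-0.00000 + 0.96987×1.00000×1.00000 = -0.000000 + 0.969870 = 0.969870.
Q̄ = (S₀/π) × [bracket] = (1361/π) × 0.969870 = 420.17 W/m².
— Configuration B (φ=-23.4°):
cos H₀ = −tan(-23.4°) tan(-0.000°) = -0.0000, H₀ = 1.5708 rad.
Bracket: H₀ sin φ sin δ + cos φ cos δ sin H₀ = 1.5708×-0.39715×-0.00000 + 0.91775×1.00000×1.00000 = 0.000000 + 0.917750 = 0.917750.
Q̄ = (S₀/π) × [bracket] = (1361/π) × 0.917750 = 397.59 W/m².
Ratio Q̄_A / Q̄_B = 420.17 / 397.59 = 1.057.

Q̄_A / Q̄_B ≈ 1.06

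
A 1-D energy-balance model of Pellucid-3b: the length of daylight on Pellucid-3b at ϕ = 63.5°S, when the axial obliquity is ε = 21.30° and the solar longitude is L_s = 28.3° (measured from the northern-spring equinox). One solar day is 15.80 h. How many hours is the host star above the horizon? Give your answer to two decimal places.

Solar declination: sin δ = sin ε · sin L_s = sin 21.30° × sin 28.3° = 0.17221, so δ = +9.917°.
cos h₀ = −tan ϕ · tan δ = −tan(-63.5°) × tan(+9.917°) = 0.3506, so h₀ = 1.2125 rad = 69.47°.
Daylight = 2h₀/(2π) × 15.80 h = (1.2125/π) × 15.80 = 6.10 h.

6.10 h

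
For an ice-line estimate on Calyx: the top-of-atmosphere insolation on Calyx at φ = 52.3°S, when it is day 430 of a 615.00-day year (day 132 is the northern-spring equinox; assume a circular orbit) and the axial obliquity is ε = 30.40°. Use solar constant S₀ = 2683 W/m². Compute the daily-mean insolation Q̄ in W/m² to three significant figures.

Solar longitude: λ_s = 360° × (430 − 132)/615.00 = 174.439°.
sin δ = sin 30.40° × sin 174.439° = 0.04904, so δ = +2.811°.
cos H₀ = −tan(-52.3°) tan(+2.811°) = 0.0635, H₀ = 1.5072 rad.
Bracket: H₀ sin φ sin δ + cos φ cos δ sin H₀ = 1.5072×-0.79122×0.04904 + 0.61153×0.99880×0.99798 = -0.058482 + 0.609562 = 0.551080.
Q̄ = (S₀/π) × [bracket] = (2683/π) × 0.551080 = 470.6 W/m².

Q̄ ≈ 471 W/m²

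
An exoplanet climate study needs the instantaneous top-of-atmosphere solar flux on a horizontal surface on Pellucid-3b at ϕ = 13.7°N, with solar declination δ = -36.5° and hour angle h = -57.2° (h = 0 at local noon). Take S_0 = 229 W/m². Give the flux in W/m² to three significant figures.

64.6 W/m²

cos θ_z = sin ϕ sin δ + cos ϕ cos δ cos h = -0.140877 + 0.423067 = 0.282190.
Flux = S_0 · cos θ_z = 229 × 0.282190 = 64.62 W/m².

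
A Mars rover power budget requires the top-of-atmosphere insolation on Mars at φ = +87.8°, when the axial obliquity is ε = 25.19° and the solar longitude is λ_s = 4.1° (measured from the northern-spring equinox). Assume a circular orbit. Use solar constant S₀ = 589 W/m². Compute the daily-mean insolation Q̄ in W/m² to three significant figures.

Q̄ ≈ 18.6 W/m²

Solar declination: sin δ = sin ε · sin λ_s = sin 25.19° × sin 4.1° = 0.03043, so δ = +1.744°.
cos H₀ = −tan(+87.8°) tan(+1.744°) = -0.7925, H₀ = 2.4857 rad.
Bracket: H₀ sin φ sin δ + cos φ cos δ sin H₀ = 2.4857×0.99926×0.03043 + 0.03839×0.99954×0.60987 = 0.075584 + 0.023402 = 0.098986.
Q̄ = (S₀/π) × [bracket] = (589/π) × 0.098986 = 18.56 W/m².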